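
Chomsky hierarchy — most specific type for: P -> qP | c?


Right-linear: every RHS is a terminal or a terminal followed by one nonterminal
Classification: Type 3 (Regular)


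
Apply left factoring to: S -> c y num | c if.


Common prefix: 'c'
Factored: S -> c S', S' -> y num | if


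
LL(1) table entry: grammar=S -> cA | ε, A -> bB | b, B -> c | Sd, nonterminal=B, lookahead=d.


For [B, d]: 'd' ∈ FIRST(Sd)
Entry: B -> Sd


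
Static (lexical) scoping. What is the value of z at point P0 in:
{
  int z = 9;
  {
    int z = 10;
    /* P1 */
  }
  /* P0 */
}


z declared in the same block as P0
z = 9


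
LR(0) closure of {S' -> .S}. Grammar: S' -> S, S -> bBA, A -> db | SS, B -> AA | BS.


Start: S' -> .S
For each item with dot before a nonterminal B, add B -> .γ for every B-production
Closure: [S' -> .S, S -> .bBA]


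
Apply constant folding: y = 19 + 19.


19 + 19 = 38 at compile time
Optimized: y = 38


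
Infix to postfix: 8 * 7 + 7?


Left to right (same or higher precedence on left)
Postfix: 8 7 * 7 +


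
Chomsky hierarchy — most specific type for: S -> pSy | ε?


Single nonterminal LHS, but p^n y^n is not regular
Classification: Type 2 (Context-Free)


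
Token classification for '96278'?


Pattern: digits only
Type: INTEGER_LITERAL


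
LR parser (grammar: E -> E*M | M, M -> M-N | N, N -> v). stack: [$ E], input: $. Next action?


start symbol E on stack, input exhausted
Action: accept


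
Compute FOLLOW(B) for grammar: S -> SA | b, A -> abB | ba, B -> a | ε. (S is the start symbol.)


$ ∈ FOLLOW(S). For each A -> αBβ: add FIRST(β)\{ε} to FOLLOW(B); if β nullable, add FOLLOW(A).
FOLLOW(B) = {$, a, b}


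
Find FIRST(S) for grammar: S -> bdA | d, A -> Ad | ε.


Per alternative of S: FIRST(bdA) = {b}; FIRST(d) = {d}
FIRST(S) = {b, d}


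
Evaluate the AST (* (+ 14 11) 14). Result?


Evaluate inner: (+ 14 11) = 25
Evaluate root: (* 25 14) = 350
Result: 350


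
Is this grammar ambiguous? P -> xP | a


right-linear, alternatives start with distinct terminals 'x' vs 'a': unique leftmost derivation
Unambiguous


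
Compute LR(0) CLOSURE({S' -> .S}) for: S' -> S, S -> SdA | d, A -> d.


Start: S' -> .S
For each item with dot before a nonterminal B, add B -> .γ for every B-production
Closure: [S' -> .S, S -> .SdA, S -> .d]


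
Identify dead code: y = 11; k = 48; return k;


y is assigned but never read
Dead: 'y = 11'


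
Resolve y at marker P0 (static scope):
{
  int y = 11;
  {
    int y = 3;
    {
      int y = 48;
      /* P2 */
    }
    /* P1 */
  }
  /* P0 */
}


y declared in the same block as P0
y = 11


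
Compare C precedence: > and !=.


'>' is relational (level 7); '!=' is equality (level 6)
Higher level binds tighter
'>' has higher precedence than '!='


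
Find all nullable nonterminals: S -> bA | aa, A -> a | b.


A nonterminal is nullable iff some alternative derives ε (directly, or every symbol in it is nullable)
Nullable: {}


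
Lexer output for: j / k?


Scan left to right, longest-match per lexeme
Tokens: ID(j), OP(/), ID(k)


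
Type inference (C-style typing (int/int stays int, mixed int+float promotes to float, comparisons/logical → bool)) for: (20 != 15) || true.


Operand types: bool || bool
Rule: logical operators take bool operands and yield bool
Result type: bool


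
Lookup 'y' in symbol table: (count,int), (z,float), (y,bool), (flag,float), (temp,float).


Lookup 'y' → type bool


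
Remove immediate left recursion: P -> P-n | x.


Left-recursive alternatives: P-n; non-recursive: x
Introduce P': P -> xP', P' -> -nP' | ε


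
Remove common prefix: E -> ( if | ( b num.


Common prefix: '('
Factored: E -> ( E', E' -> if | b num


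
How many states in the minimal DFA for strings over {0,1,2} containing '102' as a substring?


KMP-style automaton: 3 progress states + 1 absorbing accept = 4
Minimal DFA: 4 states


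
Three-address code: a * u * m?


Break into single-operator statements:
t1 = a * u
t2 = t1 * m


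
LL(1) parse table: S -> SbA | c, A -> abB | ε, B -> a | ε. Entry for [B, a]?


For [B, a]: 'a' ∈ FIRST(a)
Entry: B -> a


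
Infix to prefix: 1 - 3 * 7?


'*' binds tighter: tree is (- 1 (* 3 7))
Prefix: - 1 * 3 7


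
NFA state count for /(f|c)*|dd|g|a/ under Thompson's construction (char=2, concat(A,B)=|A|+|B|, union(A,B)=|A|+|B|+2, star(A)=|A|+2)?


Syntax tree has 6 char leaf(s), 4 union(s), 1 star(s)
chars contribute 6×2 = 12; each union adds +2; each star adds +2
Total: 12 + 8 + 2 = 22 states


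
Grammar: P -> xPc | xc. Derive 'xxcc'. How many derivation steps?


Derivation: P => xPc => xxcc
Steps: 2


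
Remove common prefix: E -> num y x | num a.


Common prefix: 'num'
Factored: E -> num E', E' -> y x | a


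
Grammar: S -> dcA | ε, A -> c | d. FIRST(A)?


Per alternative of A: FIRST(c) = {c}; FIRST(d) = {d}
FIRST(A) = {c, d}


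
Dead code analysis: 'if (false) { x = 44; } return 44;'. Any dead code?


condition is constant false, so the whole block is unreachable
Dead: 'if (false) { x = 44; }'


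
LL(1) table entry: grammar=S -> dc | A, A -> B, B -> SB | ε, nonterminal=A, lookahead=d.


For [A, d]: 'd' ∈ FIRST(B)
Entry: A -> B


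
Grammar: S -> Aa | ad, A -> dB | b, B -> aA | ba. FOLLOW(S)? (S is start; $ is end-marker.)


$ ∈ FOLLOW(S). For each A -> αBβ: add FIRST(β)\{ε} to FOLLOW(B); if β nullable, add FOLLOW(A).
FOLLOW(S) = {$}


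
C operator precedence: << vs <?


'<<' is shift (level 8); '<' is relational (level 7)
Higher level binds tighter
'<<' has higher precedence than '<'


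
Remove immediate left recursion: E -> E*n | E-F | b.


Left-recursive alternatives: E*n, E-F; non-recursive: b
Introduce E': E -> bE', E' -> *nE' | -FE' | ε


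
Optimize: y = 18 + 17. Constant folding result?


18 + 17 = 35 at compile time
Optimized: y = 35


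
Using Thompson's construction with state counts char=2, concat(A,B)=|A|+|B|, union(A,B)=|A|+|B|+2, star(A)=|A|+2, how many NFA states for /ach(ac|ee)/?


Syntax tree has 7 char leaf(s), 1 union(s), 0 star(s)
chars contribute 7×2 = 14; each union adds +2; each star adds +2
Total: 14 + 2 + 0 = 16 states


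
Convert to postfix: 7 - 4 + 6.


Left to right (same or higher precedence on left)
Postfix: 7 4 - 6 +


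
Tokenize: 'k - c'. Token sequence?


Scan left to right, longest-match per lexeme
Tokens: ID(k), OP(-), ID(c)


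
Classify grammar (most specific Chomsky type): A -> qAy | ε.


Single nonterminal LHS, but q^n y^n is not regular
Classification: Type 2 (Context-Free)


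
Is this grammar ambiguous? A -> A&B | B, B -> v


precedence layered via separate nonterminal B: deterministic
Unambiguous


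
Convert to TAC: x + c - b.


Break into single-operator statements:
t1 = x + c
t2 = t1 - b


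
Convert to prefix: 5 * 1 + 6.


left-to-right (same/higher precedence on left): tree is (+ (* 5 1) 6)
Prefix: + * 5 1 6


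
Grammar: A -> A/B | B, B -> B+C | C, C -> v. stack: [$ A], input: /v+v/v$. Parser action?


shift '/' to continue A -> A/B
Action: shift


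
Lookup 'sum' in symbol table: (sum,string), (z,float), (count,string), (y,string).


Lookup 'sum' → type string


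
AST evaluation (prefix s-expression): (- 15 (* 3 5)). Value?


Evaluate inner: (* 3 5) = 15
Evaluate root: (- 15 15) = 0
Result: 0


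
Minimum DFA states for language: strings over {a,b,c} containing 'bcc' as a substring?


KMP-style automaton: 3 progress states + 1 absorbing accept = 4
Minimal DFA: 4 states


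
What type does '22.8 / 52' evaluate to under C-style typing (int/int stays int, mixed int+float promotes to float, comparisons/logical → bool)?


Operand types: float / int
Rule: mixed int/float promotes to float; int/int stays int
Result type: float


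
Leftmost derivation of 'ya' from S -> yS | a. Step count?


Derivation: S => yS => ya
Steps: 2


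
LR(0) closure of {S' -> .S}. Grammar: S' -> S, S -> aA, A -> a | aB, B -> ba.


Start: S' -> .S
For each item with dot before a nonterminal B, add B -> .γ for every B-production
Closure: [S' -> .S, S -> .aA]


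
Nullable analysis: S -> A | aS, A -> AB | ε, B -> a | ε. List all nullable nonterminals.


A nonterminal is nullable iff some alternative derives ε (directly, or every symbol in it is nullable)
Nullable: {A, B, S}


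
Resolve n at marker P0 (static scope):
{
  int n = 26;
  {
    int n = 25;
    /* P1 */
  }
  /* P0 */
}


n declared in the same block as P0
n = 26


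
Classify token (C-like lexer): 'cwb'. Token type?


Pattern: letter/underscore followed by alphanumerics, not a keyword
Type: IDENTIFIER


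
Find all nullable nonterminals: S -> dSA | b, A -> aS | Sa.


A nonterminal is nullable iff some alternative derives ε (directly, or every symbol in it is nullable)
Nullable: {}


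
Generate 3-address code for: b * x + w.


Break into single-operator statements:
t1 = b * x
t2 = t1 + w


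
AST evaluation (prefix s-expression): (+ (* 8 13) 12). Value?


Evaluate inner: (* 8 13) = 104
Evaluate root: (+ 104 12) = 116
Result: 116


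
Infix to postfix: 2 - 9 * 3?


* has higher precedence, evaluate 9*3 first
Postfix: 2 9 3 * -


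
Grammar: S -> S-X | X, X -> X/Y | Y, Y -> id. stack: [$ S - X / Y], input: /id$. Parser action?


handle 'X/Y' on top
Action: reduce (X -> X/Y)


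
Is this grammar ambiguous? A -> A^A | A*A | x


'x^x*x' has two parse trees (no precedence encoded between ^ and *)
Ambiguous


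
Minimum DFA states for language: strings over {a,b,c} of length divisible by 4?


Track length mod 4: states 0..3, accept at 0
Minimal DFA: 4 states


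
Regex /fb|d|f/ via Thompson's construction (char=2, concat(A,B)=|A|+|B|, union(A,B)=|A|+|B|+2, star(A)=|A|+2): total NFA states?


Syntax tree has 4 char leaf(s), 2 union(s), 0 star(s)
chars contribute 4×2 = 8; each union adds +2; each star adds +2
Total: 8 + 4 + 0 = 12 states


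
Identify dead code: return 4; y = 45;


statement follows a return and is unreachable
Dead: 'y = 45'


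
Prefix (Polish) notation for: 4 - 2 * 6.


'*' binds tighter: tree is (- 4 (* 2 6))
Prefix: - 4 * 2 6


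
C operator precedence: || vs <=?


'<=' is relational (level 7); '||' is logical OR (level 1)
Higher level binds tighter
'<=' has higher precedence than '||'


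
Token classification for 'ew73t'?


Pattern: letter/underscore followed by alphanumerics, not a keyword
Type: IDENTIFIER


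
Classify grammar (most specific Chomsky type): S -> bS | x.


Right-linear: every RHS is a terminal or a terminal followed by one nonterminal
Classification: Type 3 (Regular)


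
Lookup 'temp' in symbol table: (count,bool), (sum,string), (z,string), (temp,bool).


Lookup 'temp' → type bool


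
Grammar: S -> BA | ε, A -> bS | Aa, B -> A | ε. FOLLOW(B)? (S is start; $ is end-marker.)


$ ∈ FOLLOW(S). For each A -> αBβ: add FIRST(β)\{ε} to FOLLOW(B); if β nullable, add FOLLOW(A).
FOLLOW(B) = {b}


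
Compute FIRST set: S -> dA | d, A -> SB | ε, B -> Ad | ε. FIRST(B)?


Per alternative of B: FIRST(Ad) = {d}; FIRST(ε) = {ε}
FIRST(B) = {d, ε}


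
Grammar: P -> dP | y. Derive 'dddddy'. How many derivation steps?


Derivation: P => dP => ddP => dddP => ddddP => dddddP => dddddy
Steps: 6


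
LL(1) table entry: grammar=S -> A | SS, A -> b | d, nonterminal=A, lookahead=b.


For [A, b]: 'b' ∈ FIRST(b)
Entry: A -> b


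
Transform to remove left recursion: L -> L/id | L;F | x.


Left-recursive alternatives: L/id, L;F; non-recursive: x
Introduce L': L -> xL', L' -> /idL' | ;FL' | ε


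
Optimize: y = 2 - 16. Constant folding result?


2 - 16 = -14 at compile time
Optimized: y = -14


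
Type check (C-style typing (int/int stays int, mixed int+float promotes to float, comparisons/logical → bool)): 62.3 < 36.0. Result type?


Operand types: float < float
Rule: comparison yields bool
Result type: bool


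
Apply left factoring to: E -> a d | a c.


Common prefix: 'a'
Factored: E -> a E', E' -> d | c


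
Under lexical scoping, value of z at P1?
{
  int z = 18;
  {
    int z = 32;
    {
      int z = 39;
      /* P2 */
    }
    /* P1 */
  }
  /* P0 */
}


z declared in the same block as P1
z = 32


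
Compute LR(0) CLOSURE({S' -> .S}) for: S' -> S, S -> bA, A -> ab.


Start: S' -> .S
For each item with dot before a nonterminal B, add B -> .γ for every B-production
Closure: [S' -> .S, S -> .bA]


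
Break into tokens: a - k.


Scan left to right, longest-match per lexeme
Tokens: ID(a), OP(-), ID(k)


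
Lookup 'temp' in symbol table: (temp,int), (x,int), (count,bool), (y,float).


Lookup 'temp' → type int


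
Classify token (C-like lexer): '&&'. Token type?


Pattern: operator symbol
Type: OPERATOR


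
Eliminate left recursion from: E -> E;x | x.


Left-recursive alternatives: E;x; non-recursive: x
Introduce E': E -> xE', E' -> ;xE' | ε


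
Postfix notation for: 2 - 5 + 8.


Left to right (same or higher precedence on left)
Postfix: 2 5 - 8 +


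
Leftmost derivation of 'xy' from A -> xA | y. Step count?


Derivation: A => xA => xy
Steps: 2


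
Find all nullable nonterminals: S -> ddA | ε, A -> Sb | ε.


A nonterminal is nullable iff some alternative derives ε (directly, or every symbol in it is nullable)
Nullable: {A, S}


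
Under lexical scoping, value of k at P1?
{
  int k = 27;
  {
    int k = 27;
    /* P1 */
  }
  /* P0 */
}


k declared in the same block as P1
k = 27


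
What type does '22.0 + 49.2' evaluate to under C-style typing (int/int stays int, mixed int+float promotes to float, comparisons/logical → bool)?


Operand types: float + float
Rule: mixed int/float promotes to float; int/int stays int
Result type: float


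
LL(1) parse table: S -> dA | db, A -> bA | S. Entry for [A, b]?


For [A, b]: 'b' ∈ FIRST(bA)
Entry: A -> bA


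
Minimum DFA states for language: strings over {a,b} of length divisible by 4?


Track length mod 4: states 0..3, accept at 0
Minimal DFA: 4 states


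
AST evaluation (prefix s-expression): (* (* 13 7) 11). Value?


Evaluate inner: (* 13 7) = 91
Evaluate root: (* 91 11) = 1001
Result: 1001


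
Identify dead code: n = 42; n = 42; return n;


first assignment to n is overwritten before any read
Dead: 'n = 42'


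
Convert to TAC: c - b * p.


Break into single-operator statements:
t1 = b * p
t2 = c - t1


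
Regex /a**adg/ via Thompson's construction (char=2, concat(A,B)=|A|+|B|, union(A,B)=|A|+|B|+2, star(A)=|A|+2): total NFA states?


Syntax tree has 4 char leaf(s), 0 union(s), 2 star(s)
chars contribute 4×2 = 8; each union adds +2; each star adds +2
Total: 8 + 0 + 4 = 12 states


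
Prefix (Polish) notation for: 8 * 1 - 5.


left-to-right (same/higher precedence on left): tree is (- (* 8 1) 5)
Prefix: - * 8 1 5


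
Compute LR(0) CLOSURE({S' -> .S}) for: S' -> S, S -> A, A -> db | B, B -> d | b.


Start: S' -> .S
For each item with dot before a nonterminal B, add B -> .γ for every B-production
Closure: [S' -> .S, S -> .A, A -> .db, A -> .B, B -> .d, B -> .b]


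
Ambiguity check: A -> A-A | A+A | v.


'v-v+v' has two parse trees (no precedence encoded between - and +)
Ambiguous


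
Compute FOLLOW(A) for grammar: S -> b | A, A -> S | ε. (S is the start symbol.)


$ ∈ FOLLOW(S). For each A -> αBβ: add FIRST(β)\{ε} to FOLLOW(B); if β nullable, add FOLLOW(A).
FOLLOW(A) = {$}


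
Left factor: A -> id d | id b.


Common prefix: 'id'
Factored: A -> id A', A' -> d | b


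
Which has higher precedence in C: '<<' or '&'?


'<<' is shift (level 8); '&' is bitwise AND (level 5)
Higher level binds tighter
'<<' has higher precedence than '&'


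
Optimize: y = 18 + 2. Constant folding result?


18 + 2 = 20 at compile time
Optimized: y = 20


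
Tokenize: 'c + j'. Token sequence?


Scan left to right, longest-match per lexeme
Tokens: ID(c), OP(+), ID(j)


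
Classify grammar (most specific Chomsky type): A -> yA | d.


Right-linear: every RHS is a terminal or a terminal followed by one nonterminal
Classification: Type 3 (Regular)


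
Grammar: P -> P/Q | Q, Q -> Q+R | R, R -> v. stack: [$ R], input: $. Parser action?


'R' (not preceded by Q+) is the handle for Q -> R
Action: reduce (Q -> R)


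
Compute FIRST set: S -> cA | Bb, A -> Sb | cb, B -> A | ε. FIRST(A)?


Per alternative of A: FIRST(Sb) = {b, c}; FIRST(cb) = {c}
FIRST(A) = {b, c}


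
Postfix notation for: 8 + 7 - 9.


Left to right (same or higher precedence on left)
Postfix: 8 7 + 9 -


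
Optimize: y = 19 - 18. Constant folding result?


19 - 18 = 1 at compile time
Optimized: y = 1


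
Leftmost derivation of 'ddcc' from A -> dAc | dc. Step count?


Derivation: A => dAc => ddcc
Steps: 2


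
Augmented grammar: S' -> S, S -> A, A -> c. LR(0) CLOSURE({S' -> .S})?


Start: S' -> .S
For each item with dot before a nonterminal B, add B -> .γ for every B-production
Closure: [S' -> .S, S -> .A, A -> .c]


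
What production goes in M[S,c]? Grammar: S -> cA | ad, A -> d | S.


For [S, c]: 'c' ∈ FIRST(cA)
Entry: S -> cA


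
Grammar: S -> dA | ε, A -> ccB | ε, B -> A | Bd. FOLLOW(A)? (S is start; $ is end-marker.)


$ ∈ FOLLOW(S). For each A -> αBβ: add FIRST(β)\{ε} to FOLLOW(B); if β nullable, add FOLLOW(A).
FOLLOW(A) = {$, d}


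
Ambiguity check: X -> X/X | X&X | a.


'a/a&a' has two parse trees (no precedence encoded between / and &)
Ambiguous


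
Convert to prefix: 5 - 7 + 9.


left-to-right (same/higher precedence on left): tree is (+ (- 5 7) 9)
Prefix: + - 5 7 9


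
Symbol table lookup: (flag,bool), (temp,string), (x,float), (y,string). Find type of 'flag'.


Lookup 'flag' → type bool


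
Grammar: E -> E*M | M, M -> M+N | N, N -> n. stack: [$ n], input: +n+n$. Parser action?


'n' on top is the handle for N -> n
Action: reduce (N -> n)


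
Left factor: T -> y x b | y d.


Common prefix: 'y'
Factored: T -> y T', T' -> x b | d


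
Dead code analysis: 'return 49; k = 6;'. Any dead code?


statement follows a return and is unreachable
Dead: 'k = 6'


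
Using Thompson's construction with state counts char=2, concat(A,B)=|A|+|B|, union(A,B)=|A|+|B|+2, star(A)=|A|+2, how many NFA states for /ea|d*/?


Syntax tree has 3 char leaf(s), 1 union(s), 1 star(s)
chars contribute 3×2 = 6; each union adds +2; each star adds +2
Total: 6 + 2 + 2 = 10 states


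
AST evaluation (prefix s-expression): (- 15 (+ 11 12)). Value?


Evaluate inner: (+ 11 12) = 23
Evaluate root: (- 15 23) = -8
Result: -8


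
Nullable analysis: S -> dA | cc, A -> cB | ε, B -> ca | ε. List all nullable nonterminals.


A nonterminal is nullable iff some alternative derives ε (directly, or every symbol in it is nullable)
Nullable: {A, B}


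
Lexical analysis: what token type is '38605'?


Pattern: digits only
Type: INTEGER_LITERAL


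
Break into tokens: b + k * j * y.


Scan left to right, longest-match per lexeme
Tokens: ID(b), OP(+), ID(k), OP(*), ID(j), OP(*), ID(y)


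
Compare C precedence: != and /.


'/' is multiplicative (level 10); '!=' is equality (level 6)
Higher level binds tighter
'/' has higher precedence than '!='


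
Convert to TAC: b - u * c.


Break into single-operator statements:
t1 = u * c
t2 = b - t1


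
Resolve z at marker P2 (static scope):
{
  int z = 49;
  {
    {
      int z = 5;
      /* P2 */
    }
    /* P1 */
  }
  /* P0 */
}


z declared in the same block as P2
z = 5


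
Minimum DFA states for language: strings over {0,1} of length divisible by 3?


Track length mod 3: states 0..2, accept at 0
Minimal DFA: 3 states


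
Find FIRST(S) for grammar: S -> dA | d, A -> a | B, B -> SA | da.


Per alternative of S: FIRST(dA) = {d}; FIRST(d) = {d}
FIRST(S) = {d}


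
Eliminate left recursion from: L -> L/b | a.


Left-recursive alternatives: L/b; non-recursive: a
Introduce L': L -> aL', L' -> /bL' | ε


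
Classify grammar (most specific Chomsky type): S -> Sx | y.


Left-linear: every RHS is a terminal or one nonterminal followed by a terminal
Classification: Type 3 (Regular)


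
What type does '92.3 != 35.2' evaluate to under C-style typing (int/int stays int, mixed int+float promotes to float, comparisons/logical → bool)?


Operand types: float != float
Rule: comparison yields bool
Result type: bool


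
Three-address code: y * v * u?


Break into single-operator statements:
t1 = y * v
t2 = t1 * u


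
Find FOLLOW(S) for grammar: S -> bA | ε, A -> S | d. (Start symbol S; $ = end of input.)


$ ∈ FOLLOW(S). For each A -> αBβ: add FIRST(β)\{ε} to FOLLOW(B); if β nullable, add FOLLOW(A).
FOLLOW(S) = {$}


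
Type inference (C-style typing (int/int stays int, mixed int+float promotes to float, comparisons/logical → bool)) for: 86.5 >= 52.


Operand types: float >= int
Rule: comparison yields bool
Result type: bool


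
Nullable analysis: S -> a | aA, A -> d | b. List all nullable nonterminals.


A nonterminal is nullable iff some alternative derives ε (directly, or every symbol in it is nullable)
Nullable: {}


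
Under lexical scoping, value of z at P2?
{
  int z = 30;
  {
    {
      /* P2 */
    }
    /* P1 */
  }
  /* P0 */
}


P2's block does not declare z; resolves to the enclosing declaration at depth 0
z = 30


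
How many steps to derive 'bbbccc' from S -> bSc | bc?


Derivation: S => bSc => bbScc => bbbccc
Steps: 3


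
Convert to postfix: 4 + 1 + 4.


Left to right (same or higher precedence on left)
Postfix: 4 1 + 4 +


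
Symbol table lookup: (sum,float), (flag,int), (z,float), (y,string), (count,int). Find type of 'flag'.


Lookup 'flag' → type int


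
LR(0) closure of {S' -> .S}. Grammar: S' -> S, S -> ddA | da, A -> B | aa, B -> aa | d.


Start: S' -> .S
For each item with dot before a nonterminal B, add B -> .γ for every B-production
Closure: [S' -> .S, S -> .ddA, S -> .da]


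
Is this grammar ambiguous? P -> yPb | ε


balanced y^n…b^n: each string has a unique parse
Unambiguous


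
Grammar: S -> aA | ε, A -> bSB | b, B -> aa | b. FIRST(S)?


Per alternative of S: FIRST(aA) = {a}; FIRST(ε) = {ε}
FIRST(S) = {a, ε}


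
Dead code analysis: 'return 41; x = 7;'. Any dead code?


statement follows a return and is unreachable
Dead: 'x = 7'


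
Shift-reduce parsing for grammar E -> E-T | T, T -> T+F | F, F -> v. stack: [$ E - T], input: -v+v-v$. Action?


handle 'E-T' on top; lookahead ∈ FOLLOW(E) = {-, $}
Action: reduce (E -> E-T)


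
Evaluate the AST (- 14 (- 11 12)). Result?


Evaluate inner: (- 11 12) = -1
Evaluate root: (- 14 -1) = 15
Result: 15


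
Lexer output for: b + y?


Scan left to right, longest-match per lexeme
Tokens: ID(b), OP(+), ID(y)


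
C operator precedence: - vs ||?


'-' is additive (level 9); '||' is logical OR (level 1)
Higher level binds tighter
'-' has higher precedence than '||'


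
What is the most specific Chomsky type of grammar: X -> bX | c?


Right-linear: every RHS is a terminal or a terminal followed by one nonterminal
Classification: Type 3 (Regular)


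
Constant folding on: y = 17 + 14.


17 + 14 = 31 at compile time
Optimized: y = 31


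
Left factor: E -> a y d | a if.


Common prefix: 'a'
Factored: E -> a E', E' -> y d | if


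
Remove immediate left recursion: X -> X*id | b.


Left-recursive alternatives: X*id; non-recursive: b
Introduce X': X -> bX', X' -> *idX' | ε


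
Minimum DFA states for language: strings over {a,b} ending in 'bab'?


Track the longest suffix of input matching a prefix of 'bab': 4 classes (prefixes of length 0..3)
Minimal DFA: 4 states


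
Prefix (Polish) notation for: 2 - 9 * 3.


'*' binds tighter: tree is (- 2 (* 9 3))
Prefix: - 2 * 9 3


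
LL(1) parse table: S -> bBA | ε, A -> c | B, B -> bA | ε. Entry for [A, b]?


For [A, b]: 'b' ∈ FIRST(B)
Entry: A -> B


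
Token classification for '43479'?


Pattern: digits only
Type: INTEGER_LITERAL


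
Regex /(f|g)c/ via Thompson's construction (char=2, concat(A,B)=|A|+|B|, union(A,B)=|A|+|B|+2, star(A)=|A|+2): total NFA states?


Syntax tree has 3 char leaf(s), 1 union(s), 0 star(s)
chars contribute 3×2 = 6; each union adds +2; each star adds +2
Total: 6 + 2 + 0 = 8 states


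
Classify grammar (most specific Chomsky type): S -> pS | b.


Right-linear: every RHS is a terminal or a terminal followed by one nonterminal
Classification: Type 3 (Regular)


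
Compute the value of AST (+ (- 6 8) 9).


Evaluate inner: (- 6 8) = -2
Evaluate root: (+ -2 9) = 7
Result: 7


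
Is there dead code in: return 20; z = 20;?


statement follows a return and is unreachable
Dead: 'z = 20'


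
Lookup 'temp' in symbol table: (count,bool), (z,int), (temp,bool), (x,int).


Lookup 'temp' → type bool


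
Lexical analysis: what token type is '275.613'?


Pattern: digits with a decimal point
Type: FLOAT_LITERAL


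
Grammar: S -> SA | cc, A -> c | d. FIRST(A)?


Per alternative of A: FIRST(c) = {c}; FIRST(d) = {d}
FIRST(A) = {c, d}


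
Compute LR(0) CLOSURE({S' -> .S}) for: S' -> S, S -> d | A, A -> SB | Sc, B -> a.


Start: S' -> .S
For each item with dot before a nonterminal B, add B -> .γ for every B-production
Closure: [S' -> .S, S -> .d, S -> .A, A -> .SB, A -> .Sc]


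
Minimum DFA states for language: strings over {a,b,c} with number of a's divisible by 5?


Track (count of a) mod 5: states 0..4, accept at 0
Minimal DFA: 5 states


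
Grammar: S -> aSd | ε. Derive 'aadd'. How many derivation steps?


Derivation: S => aSd => aaSdd => aadd
Steps: 3


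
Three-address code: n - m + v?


Break into single-operator statements:
t1 = n - m
t2 = t1 + v


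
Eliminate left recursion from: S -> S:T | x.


Left-recursive alternatives: S:T; non-recursive: x
Introduce S': S -> xS', S' -> :TS' | ε


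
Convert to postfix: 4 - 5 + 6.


Left to right (same or higher precedence on left)
Postfix: 4 5 - 6 +


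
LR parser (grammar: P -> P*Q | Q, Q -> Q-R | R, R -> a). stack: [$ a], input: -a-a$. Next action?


'a' on top is the handle for R -> a
Action: reduce (R -> a)


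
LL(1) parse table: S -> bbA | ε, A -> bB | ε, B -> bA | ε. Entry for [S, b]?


For [S, b]: 'b' ∈ FIRST(bbA)
Entry: S -> bbA


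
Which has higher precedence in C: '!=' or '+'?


'+' is additive (level 9); '!=' is equality (level 6)
Higher level binds tighter
'+' has higher precedence than '!='


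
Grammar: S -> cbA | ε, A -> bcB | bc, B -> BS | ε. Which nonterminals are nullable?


A nonterminal is nullable iff some alternative derives ε (directly, or every symbol in it is nullable)
Nullable: {B, S}


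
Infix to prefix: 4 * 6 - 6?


left-to-right (same/higher precedence on left): tree is (- (* 4 6) 6)
Prefix: - * 4 6 6


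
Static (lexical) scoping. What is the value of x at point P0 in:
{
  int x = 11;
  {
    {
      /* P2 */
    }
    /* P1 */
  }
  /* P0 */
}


x declared in the same block as P0
x = 11


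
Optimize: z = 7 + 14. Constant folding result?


7 + 14 = 21 at compile time
Optimized: z = 21


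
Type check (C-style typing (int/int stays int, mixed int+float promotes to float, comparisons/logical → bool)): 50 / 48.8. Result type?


Operand types: int / float
Rule: mixed int/float promotes to float; int/int stays int
Result type: float


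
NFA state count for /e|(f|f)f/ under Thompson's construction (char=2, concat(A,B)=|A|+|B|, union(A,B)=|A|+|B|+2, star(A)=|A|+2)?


Syntax tree has 4 char leaf(s), 2 union(s), 0 star(s)
chars contribute 4×2 = 8; each union adds +2; each star adds +2
Total: 8 + 4 + 0 = 12 states


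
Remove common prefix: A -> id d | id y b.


Common prefix: 'id'
Factored: A -> id A', A' -> d | y b


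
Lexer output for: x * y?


Scan left to right, longest-match per lexeme
Tokens: ID(x), OP(*), ID(y)


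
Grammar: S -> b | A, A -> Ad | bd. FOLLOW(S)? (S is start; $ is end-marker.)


$ ∈ FOLLOW(S). For each A -> αBβ: add FIRST(β)\{ε} to FOLLOW(B); if β nullable, add FOLLOW(A).
FOLLOW(S) = {$}


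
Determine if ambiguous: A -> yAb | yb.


balanced y^n…b^n: each string has a unique parse
Unambiguous


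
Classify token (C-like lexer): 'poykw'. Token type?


Pattern: letter/underscore followed by alphanumerics, not a keyword
Type: IDENTIFIER


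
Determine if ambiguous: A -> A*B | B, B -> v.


precedence layered via separate nonterminal B: deterministic
Unambiguous


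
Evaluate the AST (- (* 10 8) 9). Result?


Evaluate inner: (* 10 8) = 80
Evaluate root: (- 80 9) = 71
Result: 71


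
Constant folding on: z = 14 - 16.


14 - 16 = -2 at compile time
Optimized: z = -2


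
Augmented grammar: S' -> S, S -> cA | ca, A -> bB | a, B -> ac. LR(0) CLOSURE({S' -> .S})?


Start: S' -> .S
For each item with dot before a nonterminal B, add B -> .γ for every B-production
Closure: [S' -> .S, S -> .cA, S -> .ca]


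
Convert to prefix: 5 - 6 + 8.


left-to-right (same/higher precedence on left): tree is (+ (- 5 6) 8)
Prefix: + - 5 6 8


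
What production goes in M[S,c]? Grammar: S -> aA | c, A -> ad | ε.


For [S, c]: 'c' ∈ FIRST(c)
Entry: S -> c


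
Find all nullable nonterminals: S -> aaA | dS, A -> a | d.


A nonterminal is nullable iff some alternative derives ε (directly, or every symbol in it is nullable)
Nullable: {}


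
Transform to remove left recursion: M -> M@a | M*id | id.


Left-recursive alternatives: M@a, M*id; non-recursive: id
Introduce M': M -> idM', M' -> @aM' | *idM' | ε


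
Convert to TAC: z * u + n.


Break into single-operator statements:
t1 = z * u
t2 = t1 + n


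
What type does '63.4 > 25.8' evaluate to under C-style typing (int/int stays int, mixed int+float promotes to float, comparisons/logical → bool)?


Operand types: float > float
Rule: comparison yields bool
Result type: bool


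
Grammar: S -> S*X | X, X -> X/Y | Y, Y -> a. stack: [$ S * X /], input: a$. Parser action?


no handle; shift 'a'
Action: shift


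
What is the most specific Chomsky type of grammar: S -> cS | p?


Right-linear: every RHS is a terminal or a terminal followed by one nonterminal
Classification: Type 3 (Regular)


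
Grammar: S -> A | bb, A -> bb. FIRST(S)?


Per alternative of S: FIRST(A) = {b}; FIRST(bb) = {b}
FIRST(S) = {b}


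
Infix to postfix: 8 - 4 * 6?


* has higher precedence, evaluate 4*6 first
Postfix: 8 4 6 * -


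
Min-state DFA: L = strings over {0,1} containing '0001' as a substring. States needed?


KMP-style automaton: 4 progress states + 1 absorbing accept = 5
Minimal DFA: 5 states


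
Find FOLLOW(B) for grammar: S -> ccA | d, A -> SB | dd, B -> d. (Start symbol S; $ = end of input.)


$ ∈ FOLLOW(S). For each A -> αBβ: add FIRST(β)\{ε} to FOLLOW(B); if β nullable, add FOLLOW(A).
FOLLOW(B) = {$, d}


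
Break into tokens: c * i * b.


Scan left to right, longest-match per lexeme
Tokens: ID(c), OP(*), ID(i), OP(*), ID(b)


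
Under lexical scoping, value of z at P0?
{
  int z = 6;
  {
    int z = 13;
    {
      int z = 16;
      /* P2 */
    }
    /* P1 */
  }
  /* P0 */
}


z declared in the same block as P0
z = 6


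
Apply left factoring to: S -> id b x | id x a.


Common prefix: 'id'
Factored: S -> id S', S' -> b x | x a


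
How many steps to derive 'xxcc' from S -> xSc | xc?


Derivation: S => xSc => xxcc
Steps: 2


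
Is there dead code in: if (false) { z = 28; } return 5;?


condition is constant false, so the whole block is unreachable
Dead: 'if (false) { z = 28; }'


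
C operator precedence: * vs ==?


'*' is multiplicative (level 10); '==' is equality (level 6)
Higher level binds tighter
'*' has higher precedence than '=='


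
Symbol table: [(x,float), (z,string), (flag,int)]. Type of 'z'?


Lookup 'z' → type string


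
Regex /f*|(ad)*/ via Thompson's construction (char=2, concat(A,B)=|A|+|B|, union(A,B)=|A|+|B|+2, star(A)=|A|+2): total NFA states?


Syntax tree has 3 char leaf(s), 1 union(s), 2 star(s)
chars contribute 3×2 = 6; each union adds +2; each star adds +2
Total: 6 + 2 + 4 = 12 states


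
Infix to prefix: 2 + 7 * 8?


'*' binds tighter: tree is (+ 2 (* 7 8))
Prefix: + 2 * 7 8


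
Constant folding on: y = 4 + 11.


4 + 11 = 15 at compile time
Optimized: y = 15


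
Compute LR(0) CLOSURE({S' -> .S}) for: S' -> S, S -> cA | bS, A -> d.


Start: S' -> .S
For each item with dot before a nonterminal B, add B -> .γ for every B-production
Closure: [S' -> .S, S -> .cA, S -> .bS]


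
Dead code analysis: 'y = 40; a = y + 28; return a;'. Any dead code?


y is read by a's definition; a is returned
No dead code


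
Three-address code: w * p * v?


Break into single-operator statements:
t1 = w * p
t2 = t1 * v


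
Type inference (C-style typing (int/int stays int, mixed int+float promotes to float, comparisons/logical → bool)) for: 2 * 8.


Operand types: int * int
Rule: mixed int/float promotes to float; int/int stays int
Result type: int


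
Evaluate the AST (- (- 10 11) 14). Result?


Evaluate inner: (- 10 11) = -1
Evaluate root: (- -1 14) = -15
Result: -15


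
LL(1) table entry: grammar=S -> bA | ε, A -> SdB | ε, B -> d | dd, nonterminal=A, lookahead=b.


For [A, b]: 'b' ∈ FIRST(SdB)
Entry: A -> SdB


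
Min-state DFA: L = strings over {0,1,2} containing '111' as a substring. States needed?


KMP-style automaton: 3 progress states + 1 absorbing accept = 4
Minimal DFA: 4 states


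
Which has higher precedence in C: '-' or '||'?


'-' is additive (level 9); '||' is logical OR (level 1)
Higher level binds tighter
'-' has higher precedence than '||'


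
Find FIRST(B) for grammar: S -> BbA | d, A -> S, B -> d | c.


Per alternative of B: FIRST(d) = {d}; FIRST(c) = {c}
FIRST(B) = {c, d}


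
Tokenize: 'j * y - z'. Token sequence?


Scan left to right, longest-match per lexeme
Tokens: ID(j), OP(*), ID(y), OP(-), ID(z)


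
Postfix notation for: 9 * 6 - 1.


Left to right (same or higher precedence on left)
Postfix: 9 6 * 1 -


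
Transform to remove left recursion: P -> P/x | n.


Left-recursive alternatives: P/x; non-recursive: n
Introduce P': P -> nP', P' -> /xP' | ε


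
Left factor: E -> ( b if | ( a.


Common prefix: '('
Factored: E -> ( E', E' -> b if | a


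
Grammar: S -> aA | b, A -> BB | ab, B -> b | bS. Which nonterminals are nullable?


A nonterminal is nullable iff some alternative derives ε (directly, or every symbol in it is nullable)
Nullable: {}


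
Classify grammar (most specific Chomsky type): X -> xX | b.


Right-linear: every RHS is a terminal or a terminal followed by one nonterminal
Classification: Type 3 (Regular)


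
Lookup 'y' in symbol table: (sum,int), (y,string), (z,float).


Lookup 'y' → type string


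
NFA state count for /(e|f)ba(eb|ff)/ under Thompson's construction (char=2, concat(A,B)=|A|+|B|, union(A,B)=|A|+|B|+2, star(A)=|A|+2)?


Syntax tree has 8 char leaf(s), 2 union(s), 0 star(s)
chars contribute 8×2 = 16; each union adds +2; each star adds +2
Total: 16 + 4 + 0 = 20 states


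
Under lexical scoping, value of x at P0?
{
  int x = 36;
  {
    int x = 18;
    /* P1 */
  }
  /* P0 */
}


x declared in the same block as P0
x = 36


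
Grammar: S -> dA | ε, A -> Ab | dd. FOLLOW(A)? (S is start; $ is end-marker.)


$ ∈ FOLLOW(S). For each A -> αBβ: add FIRST(β)\{ε} to FOLLOW(B); if β nullable, add FOLLOW(A).
FOLLOW(A) = {$, b}


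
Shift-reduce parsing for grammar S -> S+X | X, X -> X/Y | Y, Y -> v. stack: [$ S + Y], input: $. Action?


'Y' (not preceded by X/) is the handle for X -> Y
Action: reduce (X -> Y)


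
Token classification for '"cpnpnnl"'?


Pattern: double-quoted sequence
Type: STRING_LITERAL


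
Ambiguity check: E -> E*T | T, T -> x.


precedence layered via separate nonterminal T: deterministic
Unambiguous


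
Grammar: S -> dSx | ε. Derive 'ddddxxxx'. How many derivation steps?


Derivation: S => dSx => ddSxx => dddSxxx => ddddSxxxx => ddddxxxx
Steps: 5


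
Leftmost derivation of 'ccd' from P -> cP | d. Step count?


Derivation: P => cP => ccP => ccd
Steps: 3


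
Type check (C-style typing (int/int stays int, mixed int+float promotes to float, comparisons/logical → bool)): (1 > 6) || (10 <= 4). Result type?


Operand types: bool || bool
Rule: logical operators take bool operands and yield bool
Result type: bool


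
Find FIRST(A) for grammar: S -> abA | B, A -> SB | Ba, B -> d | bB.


Per alternative of A: FIRST(SB) = {a, b, d}; FIRST(Ba) = {b, d}
FIRST(A) = {a, b, d}


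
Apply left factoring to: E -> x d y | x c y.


Common prefix: 'x'
Factored: E -> x E', E' -> d y | c y


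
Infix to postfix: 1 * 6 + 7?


Left to right (same or higher precedence on left)
Postfix: 1 6 * 7 +


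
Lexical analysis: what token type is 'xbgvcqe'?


Pattern: letter/underscore followed by alphanumerics, not a keyword
Type: IDENTIFIER


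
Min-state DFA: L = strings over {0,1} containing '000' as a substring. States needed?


KMP-style automaton: 3 progress states + 1 absorbing accept = 4
Minimal DFA: 4 states


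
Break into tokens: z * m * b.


Scan left to right, longest-match per lexeme
Tokens: ID(z), OP(*), ID(m), OP(*), ID(b)


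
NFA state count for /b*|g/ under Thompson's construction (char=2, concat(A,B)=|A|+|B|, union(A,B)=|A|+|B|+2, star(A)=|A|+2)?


Syntax tree has 2 char leaf(s), 1 union(s), 1 star(s)
chars contribute 2×2 = 4; each union adds +2; each star adds +2
Total: 4 + 2 + 2 = 8 states


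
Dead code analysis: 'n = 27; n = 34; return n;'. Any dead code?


first assignment to n is overwritten before any read
Dead: 'n = 27'


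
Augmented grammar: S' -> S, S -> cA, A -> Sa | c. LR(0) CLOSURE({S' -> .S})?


Start: S' -> .S
For each item with dot before a nonterminal B, add B -> .γ for every B-production
Closure: [S' -> .S, S -> .cA]


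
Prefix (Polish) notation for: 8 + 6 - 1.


left-to-right (same/higher precedence on left): tree is (- (+ 8 6) 1)
Prefix: - + 8 6 1


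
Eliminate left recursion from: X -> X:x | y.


Left-recursive alternatives: X:x; non-recursive: y
Introduce X': X -> yX', X' -> :xX' | ε


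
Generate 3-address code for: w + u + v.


Break into single-operator statements:
t1 = w + u
t2 = t1 + v


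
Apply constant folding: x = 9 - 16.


9 - 16 = -7 at compile time
Optimized: x = -7


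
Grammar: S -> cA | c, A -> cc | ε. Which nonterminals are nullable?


A nonterminal is nullable iff some alternative derives ε (directly, or every symbol in it is nullable)
Nullable: {A}


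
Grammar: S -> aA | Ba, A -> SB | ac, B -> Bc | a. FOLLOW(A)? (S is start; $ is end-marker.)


$ ∈ FOLLOW(S). For each A -> αBβ: add FIRST(β)\{ε} to FOLLOW(B); if β nullable, add FOLLOW(A).
FOLLOW(A) = {$, a}
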